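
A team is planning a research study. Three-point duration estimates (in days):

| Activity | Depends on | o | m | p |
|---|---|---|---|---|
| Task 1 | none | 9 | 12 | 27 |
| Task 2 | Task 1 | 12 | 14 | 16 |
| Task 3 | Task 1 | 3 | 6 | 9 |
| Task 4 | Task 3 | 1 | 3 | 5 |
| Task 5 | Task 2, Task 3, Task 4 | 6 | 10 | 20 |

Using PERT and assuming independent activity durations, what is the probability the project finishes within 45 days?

te_Task 1 = (9 + 4·12 + 27)/6 = 84/6 = 14; σ²_Task 1 = ((27−9)/6)² = 9.000
te_Task 2 = (12 + 4·14 + 16)/6 = 84/6 = 14; σ²_Task 2 = ((16−12)/6)² = 0.444
te_Task 3 = (3 + 4·6 + 9)/6 = 36/6 = 6; σ²_Task 3 = ((9−3)/6)² = 1.000
te_Task 4 = (1 + 4·3 + 5)/6 = 18/6 = 3; σ²_Task 4 = ((5−1)/6)² = 0.444
te_Task 5 = (6 + 4·10 + 20)/6 = 66/6 = 11; σ²_Task 5 = ((20−6)/6)² = 5.444

Forward pass:
ES_Task 1 = 0; EF_Task 1 = 14
ES_Task 2 = 14; EF_Task 2 = 14+14 = 28
ES_Task 3 = 14; EF_Task 3 = 14+6 = 20
ES_Task 4 = 20; EF_Task 4 = 20+3 = 23
ES_Task 5 = max(EF_Task 2=28, EF_Task 3=20, EF_Task 4=23) = 28; EF_Task 5 = 28+11 = 39
Expected project duration μ = 39 days. Critical path: Task 1 → Task 2 → Task 5.

Variance along critical path = 9.000 + 0.444 + 5.444 = 14.889; σ = √14.889 = 3.859 days.
Z = (45 − 39) / 3.859 = 1.555
P(T ≤ 45) = Φ(1.555) ≈ 0.940

0.940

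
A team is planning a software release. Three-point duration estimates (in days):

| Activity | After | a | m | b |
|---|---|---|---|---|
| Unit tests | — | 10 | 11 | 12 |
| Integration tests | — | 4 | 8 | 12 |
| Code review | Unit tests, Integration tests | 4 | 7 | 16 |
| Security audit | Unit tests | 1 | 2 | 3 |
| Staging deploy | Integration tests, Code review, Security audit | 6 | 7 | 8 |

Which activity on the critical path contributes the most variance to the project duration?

te_Unit tests = (10 + 4·11 + 12)/6 = 66/6 = 11; σ²_Unit tests = ((12−10)/6)² = 0.111
te_Integration tests = (4 + 4·8 + 12)/6 = 48/6 = 8; σ²_Integration tests = ((12−4)/6)² = 1.778
te_Code review = (4 + 4·7 + 16)/6 = 48/6 = 8; σ²_Code review = ((16−4)/6)² = 4.000
te_Security audit = (1 + 4·2 + 3)/6 = 12/6 = 2; σ²_Security audit = ((3−1)/6)² = 0.111
te_Staging deploy = (6 + 4·7 + 8)/6 = 42/6 = 7; σ²_Staging deploy = ((8−6)/6)² = 0.111

Forward pass:
ES_Unit tests = 0; EF_Unit tests = 11
ES_Integration tests = 0; EF_Integration tests = 8
ES_Code review = max(EF_Unit tests=11, EF_Integration tests=8) = 11; EF_Code review = 11+8 = 19
ES_Security audit = 11; EF_Security audit = 11+2 = 13
ES_Staging deploy = max(EF_Integration tests=8, EF_Code review=19, EF_Security audit=13) = 19; EF_Staging deploy = 19+7 = 26
Expected project duration μ = 26 days. Critical path: Unit tests → Code review → Staging deploy.

Variances on critical path: σ²_Unit tests=0.111, σ²_Code review=4.000, σ²_Staging deploy=0.111.
Largest is σ²_Code review = 4.000.

Code review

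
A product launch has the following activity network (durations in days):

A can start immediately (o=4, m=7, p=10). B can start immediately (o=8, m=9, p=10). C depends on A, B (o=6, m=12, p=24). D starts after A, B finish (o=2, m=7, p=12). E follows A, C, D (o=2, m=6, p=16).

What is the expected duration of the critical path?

te_A = (4 + 4·7 + 10)/6 = 42/6 = 7
te_B = (8 + 4·9 + 10)/6 = 54/6 = 9
te_C = (6 + 4·12 + 24)/6 = 78/6 = 13
te_D = (2 + 4·7 + 12)/6 = 42/6 = 7
te_E = (2 + 4·6 + 16)/6 = 42/6 = 7

Forward pass:
ES_A = 0; EF_A = 7
ES_B = 0; EF_B = 9
ES_C = max(EF_A=7, EF_B=9) = 9; EF_C = 9+13 = 22
ES_D = max(EF_A=7, EF_B=9) = 9; EF_D = 9+7 = 16
ES_E = max(EF_A=7, EF_C=22, EF_D=16) = 22; EF_E = 22+7 = 29
Expected project duration μ = 29 days. Critical path: B → C → E.

29 days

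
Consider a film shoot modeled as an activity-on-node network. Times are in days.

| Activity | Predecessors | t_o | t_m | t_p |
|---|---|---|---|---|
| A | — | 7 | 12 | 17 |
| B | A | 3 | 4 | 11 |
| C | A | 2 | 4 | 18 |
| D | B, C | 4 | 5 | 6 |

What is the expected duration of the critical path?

te_A = (7 + 4·12 + 17)/6 = 72/6 = 12
te_B = (3 + 4·4 + 11)/6 = 30/6 = 5
te_C = (2 + 4·4 + 18)/6 = 36/6 = 6
te_D = (4 + 4·5 + 6)/6 = 30/6 = 5

Forward pass:
ES_A = 0; EF_A = 12
ES_B = 12; EF_B = 12+5 = 17
ES_C = 12; EF_C = 12+6 = 18
ES_D = max(EF_B=17, EF_C=18) = 18; EF_D = 18+5 = 23
Expected project duration μ = 23 days. Critical path: A → C → D.

23 days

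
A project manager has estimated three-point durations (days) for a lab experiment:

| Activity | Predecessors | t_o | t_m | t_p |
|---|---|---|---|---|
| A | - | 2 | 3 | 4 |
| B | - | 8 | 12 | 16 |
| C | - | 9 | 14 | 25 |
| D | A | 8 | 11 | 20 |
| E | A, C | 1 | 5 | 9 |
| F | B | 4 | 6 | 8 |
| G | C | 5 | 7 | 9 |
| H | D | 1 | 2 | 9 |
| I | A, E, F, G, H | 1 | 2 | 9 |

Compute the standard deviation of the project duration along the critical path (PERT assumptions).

3.06 days

te_A = (2 + 4·3 + 4)/6 = 18/6 = 3; σ²_A = ((4−2)/6)² = 0.111
te_B = (8 + 4·12 + 16)/6 = 72/6 = 12; σ²_B = ((16−8)/6)² = 1.778
te_C = (9 + 4·14 + 25)/6 = 90/6 = 15; σ²_C = ((25−9)/6)² = 7.111
te_D = (8 + 4·11 + 20)/6 = 72/6 = 12; σ²_D = ((20−8)/6)² = 4.000
te_E = (1 + 4·5 + 9)/6 = 30/6 = 5; σ²_E = ((9−1)/6)² = 1.778
te_F = (4 + 4·6 + 8)/6 = 36/6 = 6; σ²_F = ((8−4)/6)² = 0.444
te_G = (5 + 4·7 + 9)/6 = 42/6 = 7; σ²_G = ((9−5)/6)² = 0.444
te_H = (1 + 4·2 + 9)/6 = 18/6 = 3; σ²_H = ((9−1)/6)² = 1.778
te_I = (1 + 4·2 + 9)/6 = 18/6 = 3; σ²_I = ((9−1)/6)² = 1.778

Forward pass:
ES_A = 0; EF_A = 3
ES_B = 0; EF_B = 12
ES_C = 0; EF_C = 15
ES_D = 3; EF_D = 3+12 = 15
ES_E = max(EF_A=3, EF_C=15) = 15; EF_E = 15+5 = 20
ES_F = 12; EF_F = 12+6 = 18
ES_G = 15; EF_G = 15+7 = 22
ES_H = 15; EF_H = 15+3 = 18
ES_I = max(EF_A=3, EF_E=20, EF_F=18, EF_G=22, EF_H=18) = 22; EF_I = 22+3 = 25
Expected project duration μ = 25 days. Critical path: C → G → I.

Variance along critical path = 7.111 + 0.444 + 1.778 = 9.333
σ = √9.333 = 3.055 days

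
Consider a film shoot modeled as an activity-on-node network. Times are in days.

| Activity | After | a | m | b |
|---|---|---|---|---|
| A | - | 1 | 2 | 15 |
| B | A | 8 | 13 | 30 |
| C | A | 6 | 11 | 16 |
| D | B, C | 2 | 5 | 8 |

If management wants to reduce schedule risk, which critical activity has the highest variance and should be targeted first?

B

te_A = (1 + 4·2 + 15)/6 = 24/6 = 4; σ²_A = ((15−1)/6)² = 5.444
te_B = (8 + 4·13 + 30)/6 = 90/6 = 15; σ²_B = ((30−8)/6)² = 13.444
te_C = (6 + 4·11 + 16)/6 = 66/6 = 11; σ²_C = ((16−6)/6)² = 2.778
te_D = (2 + 4·5 + 8)/6 = 30/6 = 5; σ²_D = ((8−2)/6)² = 1.000

Forward pass:
ES_A = 0; EF_A = 4
ES_B = 4; EF_B = 4+15 = 19
ES_C = 4; EF_C = 4+11 = 15
ES_D = max(EF_B=19, EF_C=15) = 19; EF_D = 19+5 = 24
Expected project duration μ = 24 days. Critical path: A → B → D.

Variances on critical path: σ²_A=5.444, σ²_B=13.444, σ²_D=1.000.
Largest is σ²_B = 13.444.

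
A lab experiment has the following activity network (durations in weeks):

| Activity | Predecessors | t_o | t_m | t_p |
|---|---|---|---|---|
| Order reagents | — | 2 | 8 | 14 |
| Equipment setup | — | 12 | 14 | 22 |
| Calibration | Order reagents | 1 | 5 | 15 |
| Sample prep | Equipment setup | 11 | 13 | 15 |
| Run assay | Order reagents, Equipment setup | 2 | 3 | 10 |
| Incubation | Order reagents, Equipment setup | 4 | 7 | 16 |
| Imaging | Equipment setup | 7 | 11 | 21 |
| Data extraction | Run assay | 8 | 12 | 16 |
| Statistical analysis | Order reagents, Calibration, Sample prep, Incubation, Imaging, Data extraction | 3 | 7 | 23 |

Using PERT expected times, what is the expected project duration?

40 weeks

te_Order reagents = (2 + 4·8 + 14)/6 = 48/6 = 8
te_Equipment setup = (12 + 4·14 + 22)/6 = 90/6 = 15
te_Calibration = (1 + 4·5 + 15)/6 = 36/6 = 6
te_Sample prep = (11 + 4·13 + 15)/6 = 78/6 = 13
te_Run assay = (2 + 4·3 + 10)/6 = 24/6 = 4
te_Incubation = (4 + 4·7 + 16)/6 = 48/6 = 8
te_Imaging = (7 + 4·11 + 21)/6 = 72/6 = 12
te_Data extraction = (8 + 4·12 + 16)/6 = 72/6 = 12
te_Statistical analysis = (3 + 4·7 + 23)/6 = 54/6 = 9

Forward pass:
ES_Order reagents = 0; EF_Order reagents = 8
ES_Equipment setup = 0; EF_Equipment setup = 15
ES_Calibration = 8; EF_Calibration = 8+6 = 14
ES_Sample prep = 15; EF_Sample prep = 15+13 = 28
ES_Run assay = max(EF_Order reagents=8, EF_Equipment setup=15) = 15; EF_Run assay = 15+4 = 19
ES_Incubation = max(EF_Order reagents=8, EF_Equipment setup=15) = 15; EF_Incubation = 15+8 = 23
ES_Imaging = 15; EF_Imaging = 15+12 = 27
ES_Data extraction = 19; EF_Data extraction = 19+12 = 31
ES_Statistical analysis = max(EF_Order reagents=8, EF_Calibration=14, EF_Sample prep=28, EF_Incubation=23, EF_Imaging=27, EF_Data extraction=31) = 31; EF_Statistical analysis = 31+9 = 40
Expected project duration μ = 40 weeks. Critical path: Equipment setup → Run assay → Data extraction → Statistical analysis.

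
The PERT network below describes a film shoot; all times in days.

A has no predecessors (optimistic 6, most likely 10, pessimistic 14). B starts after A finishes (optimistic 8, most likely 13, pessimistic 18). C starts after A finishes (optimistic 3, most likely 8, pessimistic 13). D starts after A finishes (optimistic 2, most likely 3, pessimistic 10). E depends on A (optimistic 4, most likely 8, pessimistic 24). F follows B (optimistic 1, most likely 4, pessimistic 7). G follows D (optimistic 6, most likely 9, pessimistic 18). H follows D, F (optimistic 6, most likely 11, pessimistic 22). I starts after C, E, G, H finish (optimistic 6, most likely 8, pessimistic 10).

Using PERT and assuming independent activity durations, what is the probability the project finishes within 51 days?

te_A = (6 + 4·10 + 14)/6 = 60/6 = 10; σ²_A = ((14−6)/6)² = 1.778
te_B = (8 + 4·13 + 18)/6 = 78/6 = 13; σ²_B = ((18−8)/6)² = 2.778
te_C = (3 + 4·8 + 13)/6 = 48/6 = 8; σ²_C = ((13−3)/6)² = 2.778
te_D = (2 + 4·3 + 10)/6 = 24/6 = 4; σ²_D = ((10−2)/6)² = 1.778
te_E = (4 + 4·8 + 24)/6 = 60/6 = 10; σ²_E = ((24−4)/6)² = 11.111
te_F = (1 + 4·4 + 7)/6 = 24/6 = 4; σ²_F = ((7−1)/6)² = 1.000
te_G = (6 + 4·9 + 18)/6 = 60/6 = 10; σ²_G = ((18−6)/6)² = 4.000
te_H = (6 + 4·11 + 22)/6 = 72/6 = 12; σ²_H = ((22−6)/6)² = 7.111
te_I = (6 + 4·8 + 10)/6 = 48/6 = 8; σ²_I = ((10−6)/6)² = 0.444

Forward pass:
ES_A = 0; EF_A = 10
ES_B = 10; EF_B = 10+13 = 23
ES_C = 10; EF_C = 10+8 = 18
ES_D = 10; EF_D = 10+4 = 14
ES_E = 10; EF_E = 10+10 = 20
ES_F = 23; EF_F = 23+4 = 27
ES_G = 14; EF_G = 14+10 = 24
ES_H = max(EF_D=14, EF_F=27) = 27; EF_H = 27+12 = 39
ES_I = max(EF_C=18, EF_E=20, EF_G=24, EF_H=39) = 39; EF_I = 39+8 = 47
Expected project duration μ = 47 days. Critical path: A → B → F → H → I.

Variance along critical path = 1.778 + 2.778 + 1.000 + 7.111 + 0.444 = 13.111; σ = √13.111 = 3.621 days.
Z = (51 − 47) / 3.621 = 1.105
P(T ≤ 51) = Φ(1.105) ≈ 0.865

0.865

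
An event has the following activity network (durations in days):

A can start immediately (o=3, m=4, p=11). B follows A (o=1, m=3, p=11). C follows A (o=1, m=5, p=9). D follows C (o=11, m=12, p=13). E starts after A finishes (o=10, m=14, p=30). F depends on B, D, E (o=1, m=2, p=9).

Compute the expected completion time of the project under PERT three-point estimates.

25 days

te_A = (3 + 4·4 + 11)/6 = 30/6 = 5
te_B = (1 + 4·3 + 11)/6 = 24/6 = 4
te_C = (1 + 4·5 + 9)/6 = 30/6 = 5
te_D = (11 + 4·12 + 13)/6 = 72/6 = 12
te_E = (10 + 4·14 + 30)/6 = 96/6 = 16
te_F = (1 + 4·2 + 9)/6 = 18/6 = 3

Forward pass:
ES_A = 0; EF_A = 5
ES_B = 5; EF_B = 5+4 = 9
ES_C = 5; EF_C = 5+5 = 10
ES_D = 10; EF_D = 10+12 = 22
ES_E = 5; EF_E = 5+16 = 21
ES_F = max(EF_B=9, EF_D=22, EF_E=21) = 22; EF_F = 22+3 = 25
Expected project duration μ = 25 days. Critical path: A → C → D → F.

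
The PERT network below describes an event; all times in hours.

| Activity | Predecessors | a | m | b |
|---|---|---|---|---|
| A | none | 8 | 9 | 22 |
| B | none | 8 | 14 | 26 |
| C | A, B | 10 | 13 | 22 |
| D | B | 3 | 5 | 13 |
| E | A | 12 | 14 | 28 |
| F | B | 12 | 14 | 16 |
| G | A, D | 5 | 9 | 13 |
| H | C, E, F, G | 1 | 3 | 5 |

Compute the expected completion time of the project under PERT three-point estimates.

te_A = (8 + 4·9 + 22)/6 = 66/6 = 11
te_B = (8 + 4·14 + 26)/6 = 90/6 = 15
te_C = (10 + 4·13 + 22)/6 = 84/6 = 14
te_D = (3 + 4·5 + 13)/6 = 36/6 = 6
te_E = (12 + 4·14 + 28)/6 = 96/6 = 16
te_F = (12 + 4·14 + 16)/6 = 84/6 = 14
te_G = (5 + 4·9 + 13)/6 = 54/6 = 9
te_H = (1 + 4·3 + 5)/6 = 18/6 = 3

Forward pass:
ES_A = 0; EF_A = 11
ES_B = 0; EF_B = 15
ES_C = max(EF_A=11, EF_B=15) = 15; EF_C = 15+14 = 29
ES_D = 15; EF_D = 15+6 = 21
ES_E = 11; EF_E = 11+16 = 27
ES_F = 15; EF_F = 15+14 = 29
ES_G = max(EF_A=11, EF_D=21) = 21; EF_G = 21+9 = 30
ES_H = max(EF_C=29, EF_E=27, EF_F=29, EF_G=30) = 30; EF_H = 30+3 = 33
Expected project duration μ = 33 hours. Critical path: B → D → G → H.

33 hours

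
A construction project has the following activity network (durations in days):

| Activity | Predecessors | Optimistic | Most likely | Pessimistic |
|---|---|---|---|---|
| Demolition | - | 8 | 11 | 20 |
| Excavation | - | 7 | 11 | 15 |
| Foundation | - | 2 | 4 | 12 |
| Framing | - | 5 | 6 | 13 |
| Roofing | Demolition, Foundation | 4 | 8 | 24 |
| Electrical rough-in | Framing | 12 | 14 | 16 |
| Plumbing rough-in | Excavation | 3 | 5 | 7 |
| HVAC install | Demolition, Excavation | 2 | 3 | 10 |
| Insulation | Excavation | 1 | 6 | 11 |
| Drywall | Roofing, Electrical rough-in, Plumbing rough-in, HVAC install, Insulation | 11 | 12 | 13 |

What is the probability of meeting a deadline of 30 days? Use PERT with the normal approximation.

te_Demolition = (8 + 4·11 + 20)/6 = 72/6 = 12; σ²_Demolition = ((20−8)/6)² = 4.000
te_Excavation = (7 + 4·11 + 15)/6 = 66/6 = 11; σ²_Excavation = ((15−7)/6)² = 1.778
te_Foundation = (2 + 4·4 + 12)/6 = 30/6 = 5; σ²_Foundation = ((12−2)/6)² = 2.778
te_Framing = (5 + 4·6 + 13)/6 = 42/6 = 7; σ²_Framing = ((13−5)/6)² = 1.778
te_Roofing = (4 + 4·8 + 24)/6 = 60/6 = 10; σ²_Roofing = ((24−4)/6)² = 11.111
te_Electrical rough-in = (12 + 4·14 + 16)/6 = 84/6 = 14; σ²_Electrical rough-in = ((16−12)/6)² = 0.444
te_Plumbing rough-in = (3 + 4·5 + 7)/6 = 30/6 = 5; σ²_Plumbing rough-in = ((7−3)/6)² = 0.444
te_HVAC install = (2 + 4·3 + 10)/6 = 24/6 = 4; σ²_HVAC install = ((10−2)/6)² = 1.778
te_Insulation = (1 + 4·6 + 11)/6 = 36/6 = 6; σ²_Insulation = ((11−1)/6)² = 2.778
te_Drywall = (11 + 4·12 + 13)/6 = 72/6 = 12; σ²_Drywall = ((13−11)/6)² = 0.111

Forward pass:
ES_Demolition = 0; EF_Demolition = 12
ES_Excavation = 0; EF_Excavation = 11
ES_Foundation = 0; EF_Foundation = 5
ES_Framing = 0; EF_Framing = 7
ES_Roofing = max(EF_Demolition=12, EF_Foundation=5) = 12; EF_Roofing = 12+10 = 22
ES_Electrical rough-in = 7; EF_Electrical rough-in = 7+14 = 21
ES_Plumbing rough-in = 11; EF_Plumbing rough-in = 11+5 = 16
ES_HVAC install = max(EF_Demolition=12, EF_Excavation=11) = 12; EF_HVAC install = 12+4 = 16
ES_Insulation = 11; EF_Insulation = 11+6 = 17
ES_Drywall = max(EF_Roofing=22, EF_Electrical rough-in=21, EF_Plumbing rough-in=16, EF_HVAC install=16, EF_Insulation=17) = 22; EF_Drywall = 22+12 = 34
Expected project duration μ = 34 days. Critical path: Demolition → Roofing → Drywall.

Variance along critical path = 4.000 + 11.111 + 0.111 = 15.222; σ = √15.222 = 3.902 days.
Z = (30 − 34) / 3.902 = -1.025
P(T ≤ 30) = Φ(-1.025) ≈ 0.153

0.153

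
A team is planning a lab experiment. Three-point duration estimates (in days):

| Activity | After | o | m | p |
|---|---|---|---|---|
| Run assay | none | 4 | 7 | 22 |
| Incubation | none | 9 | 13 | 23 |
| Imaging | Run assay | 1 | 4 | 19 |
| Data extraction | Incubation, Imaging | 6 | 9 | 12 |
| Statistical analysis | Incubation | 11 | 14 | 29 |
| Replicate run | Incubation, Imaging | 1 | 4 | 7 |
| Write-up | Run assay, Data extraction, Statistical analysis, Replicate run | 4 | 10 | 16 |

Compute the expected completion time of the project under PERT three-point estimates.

te_Run assay = (4 + 4·7 + 22)/6 = 54/6 = 9
te_Incubation = (9 + 4·13 + 23)/6 = 84/6 = 14
te_Imaging = (1 + 4·4 + 19)/6 = 36/6 = 6
te_Data extraction = (6 + 4·9 + 12)/6 = 54/6 = 9
te_Statistical analysis = (11 + 4·14 + 29)/6 = 96/6 = 16
te_Replicate run = (1 + 4·4 + 7)/6 = 24/6 = 4
te_Write-up = (4 + 4·10 + 16)/6 = 60/6 = 10

Forward pass:
ES_Run assay = 0; EF_Run assay = 9
ES_Incubation = 0; EF_Incubation = 14
ES_Imaging = 9; EF_Imaging = 9+6 = 15
ES_Data extraction = max(EF_Incubation=14, EF_Imaging=15) = 15; EF_Data extraction = 15+9 = 24
ES_Statistical analysis = 14; EF_Statistical analysis = 14+16 = 30
ES_Replicate run = max(EF_Incubation=14, EF_Imaging=15) = 15; EF_Replicate run = 15+4 = 19
ES_Write-up = max(EF_Run assay=9, EF_Data extraction=24, EF_Statistical analysis=30, EF_Replicate run=19) = 30; EF_Write-up = 30+10 = 40
Expected project duration μ = 40 days. Critical path: Incubation → Statistical analysis → Write-up.

40 days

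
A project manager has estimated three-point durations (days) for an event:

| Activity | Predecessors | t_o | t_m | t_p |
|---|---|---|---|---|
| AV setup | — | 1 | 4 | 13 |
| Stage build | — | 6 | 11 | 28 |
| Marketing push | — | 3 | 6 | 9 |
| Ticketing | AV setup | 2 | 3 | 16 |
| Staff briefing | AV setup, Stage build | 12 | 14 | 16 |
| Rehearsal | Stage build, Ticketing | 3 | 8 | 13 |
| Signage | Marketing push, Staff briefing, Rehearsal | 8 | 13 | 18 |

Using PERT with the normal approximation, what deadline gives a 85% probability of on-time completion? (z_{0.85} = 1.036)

te_AV setup = (1 + 4·4 + 13)/6 = 30/6 = 5; σ²_AV setup = ((13−1)/6)² = 4.000
te_Stage build = (6 + 4·11 + 28)/6 = 78/6 = 13; σ²_Stage build = ((28−6)/6)² = 13.444
te_Marketing push = (3 + 4·6 + 9)/6 = 36/6 = 6; σ²_Marketing push = ((9−3)/6)² = 1.000
te_Ticketing = (2 + 4·3 + 16)/6 = 30/6 = 5; σ²_Ticketing = ((16−2)/6)² = 5.444
te_Staff briefing = (12 + 4·14 + 16)/6 = 84/6 = 14; σ²_Staff briefing = ((16−12)/6)² = 0.444
te_Rehearsal = (3 + 4·8 + 13)/6 = 48/6 = 8; σ²_Rehearsal = ((13−3)/6)² = 2.778
te_Signage = (8 + 4·13 + 18)/6 = 78/6 = 13; σ²_Signage = ((18−8)/6)² = 2.778

Forward pass:
ES_AV setup = 0; EF_AV setup = 5
ES_Stage build = 0; EF_Stage build = 13
ES_Marketing push = 0; EF_Marketing push = 6
ES_Ticketing = 5; EF_Ticketing = 5+5 = 10
ES_Staff briefing = max(EF_AV setup=5, EF_Stage build=13) = 13; EF_Staff briefing = 13+14 = 27
ES_Rehearsal = max(EF_Stage build=13, EF_Ticketing=10) = 13; EF_Rehearsal = 13+8 = 21
ES_Signage = max(EF_Marketing push=6, EF_Staff briefing=27, EF_Rehearsal=21) = 27; EF_Signage = 27+13 = 40
Expected project duration μ = 40 days. Critical path: Stage build → Staff briefing → Signage.

Variance along critical path = 13.444 + 0.444 + 2.778 = 16.667; σ = 4.082 days.
D = μ + z·σ = 40 + 1.036·4.082 = 44.2 days

44.2 days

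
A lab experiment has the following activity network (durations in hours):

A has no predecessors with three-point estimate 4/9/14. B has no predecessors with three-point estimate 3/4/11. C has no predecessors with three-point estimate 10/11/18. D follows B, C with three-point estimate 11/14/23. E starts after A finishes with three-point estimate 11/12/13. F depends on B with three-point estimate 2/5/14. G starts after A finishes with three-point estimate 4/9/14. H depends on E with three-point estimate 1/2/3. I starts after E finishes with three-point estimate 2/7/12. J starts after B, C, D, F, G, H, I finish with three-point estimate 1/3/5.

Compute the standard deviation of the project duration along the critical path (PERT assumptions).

te_A = (4 + 4·9 + 14)/6 = 54/6 = 9; σ²_A = ((14−4)/6)² = 2.778
te_B = (3 + 4·4 + 11)/6 = 30/6 = 5; σ²_B = ((11−3)/6)² = 1.778
te_C = (10 + 4·11 + 18)/6 = 72/6 = 12; σ²_C = ((18−10)/6)² = 1.778
te_D = (11 + 4·14 + 23)/6 = 90/6 = 15; σ²_D = ((23−11)/6)² = 4.000
te_E = (11 + 4·12 + 13)/6 = 72/6 = 12; σ²_E = ((13−11)/6)² = 0.111
te_F = (2 + 4·5 + 14)/6 = 36/6 = 6; σ²_F = ((14−2)/6)² = 4.000
te_G = (4 + 4·9 + 14)/6 = 54/6 = 9; σ²_G = ((14−4)/6)² = 2.778
te_H = (1 + 4·2 + 3)/6 = 12/6 = 2; σ²_H = ((3−1)/6)² = 0.111
te_I = (2 + 4·7 + 12)/6 = 42/6 = 7; σ²_I = ((12−2)/6)² = 2.778
te_J = (1 + 4·3 + 5)/6 = 18/6 = 3; σ²_J = ((5−1)/6)² = 0.444

Forward pass:
ES_A = 0; EF_A = 9
ES_B = 0; EF_B = 5
ES_C = 0; EF_C = 12
ES_D = max(EF_B=5, EF_C=12) = 12; EF_D = 12+15 = 27
ES_E = 9; EF_E = 9+12 = 21
ES_F = 5; EF_F = 5+6 = 11
ES_G = 9; EF_G = 9+9 = 18
ES_H = 21; EF_H = 21+2 = 23
ES_I = 21; EF_I = 21+7 = 28
ES_J = max(EF_B=5, EF_C=12, EF_D=27, EF_F=11, EF_G=18, EF_H=23, EF_I=28) = 28; EF_J = 28+3 = 31
Expected project duration μ = 31 hours. Critical path: A → E → I → J.

Variance along critical path = 2.778 + 0.111 + 2.778 + 0.444 = 6.111
σ = √6.111 = 2.472 hours

2.47 hours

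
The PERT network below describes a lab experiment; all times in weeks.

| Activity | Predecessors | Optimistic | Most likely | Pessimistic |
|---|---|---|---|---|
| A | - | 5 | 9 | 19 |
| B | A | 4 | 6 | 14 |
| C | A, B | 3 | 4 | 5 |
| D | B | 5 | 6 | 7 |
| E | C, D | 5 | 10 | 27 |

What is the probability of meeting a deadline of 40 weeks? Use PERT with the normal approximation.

te_A = (5 + 4·9 + 19)/6 = 60/6 = 10; σ²_A = ((19−5)/6)² = 5.444
te_B = (4 + 4·6 + 14)/6 = 42/6 = 7; σ²_B = ((14−4)/6)² = 2.778
te_C = (3 + 4·4 + 5)/6 = 24/6 = 4; σ²_C = ((5−3)/6)² = 0.111
te_D = (5 + 4·6 + 7)/6 = 36/6 = 6; σ²_D = ((7−5)/6)² = 0.111
te_E = (5 + 4·10 + 27)/6 = 72/6 = 12; σ²_E = ((27−5)/6)² = 13.444

Forward pass:
ES_A = 0; EF_A = 10
ES_B = 10; EF_B = 10+7 = 17
ES_C = max(EF_A=10, EF_B=17) = 17; EF_C = 17+4 = 21
ES_D = 17; EF_D = 17+6 = 23
ES_E = max(EF_C=21, EF_D=23) = 23; EF_E = 23+12 = 35
Expected project duration μ = 35 weeks. Critical path: A → B → D → E.

Variance along critical path = 5.444 + 2.778 + 0.111 + 13.444 = 21.778; σ = √21.778 = 4.667 weeks.
Z = (40 − 35) / 4.667 = 1.071
P(T ≤ 40) = Φ(1.071) ≈ 0.858

0.858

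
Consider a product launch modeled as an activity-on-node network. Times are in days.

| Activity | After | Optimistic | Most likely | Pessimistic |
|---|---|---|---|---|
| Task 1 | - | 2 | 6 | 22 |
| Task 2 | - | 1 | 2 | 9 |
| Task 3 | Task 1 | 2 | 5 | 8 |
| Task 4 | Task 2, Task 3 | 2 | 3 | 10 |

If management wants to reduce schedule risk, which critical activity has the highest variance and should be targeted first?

te_Task 1 = (2 + 4·6 + 22)/6 = 48/6 = 8; σ²_Task 1 = ((22−2)/6)² = 11.111
te_Task 2 = (1 + 4·2 + 9)/6 = 18/6 = 3; σ²_Task 2 = ((9−1)/6)² = 1.778
te_Task 3 = (2 + 4·5 + 8)/6 = 30/6 = 5; σ²_Task 3 = ((8−2)/6)² = 1.000
te_Task 4 = (2 + 4·3 + 10)/6 = 24/6 = 4; σ²_Task 4 = ((10−2)/6)² = 1.778

Forward pass:
ES_Task 1 = 0; EF_Task 1 = 8
ES_Task 2 = 0; EF_Task 2 = 3
ES_Task 3 = 8; EF_Task 3 = 8+5 = 13
ES_Task 4 = max(EF_Task 2=3, EF_Task 3=13) = 13; EF_Task 4 = 13+4 = 17
Expected project duration μ = 17 days. Critical path: Task 1 → Task 3 → Task 4.

Variances on critical path: σ²_Task 1=11.111, σ²_Task 3=1.000, σ²_Task 4=1.778.
Largest is σ²_Task 1 = 11.111.

Task 1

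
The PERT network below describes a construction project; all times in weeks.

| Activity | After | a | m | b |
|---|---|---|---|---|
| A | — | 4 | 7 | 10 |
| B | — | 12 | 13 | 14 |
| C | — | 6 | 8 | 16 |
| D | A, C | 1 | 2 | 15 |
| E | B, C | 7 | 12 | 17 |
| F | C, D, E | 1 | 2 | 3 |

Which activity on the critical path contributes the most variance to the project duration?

E

te_A = (4 + 4·7 + 10)/6 = 42/6 = 7; σ²_A = ((10−4)/6)² = 1.000
te_B = (12 + 4·13 + 14)/6 = 78/6 = 13; σ²_B = ((14−12)/6)² = 0.111
te_C = (6 + 4·8 + 16)/6 = 54/6 = 9; σ²_C = ((16−6)/6)² = 2.778
te_D = (1 + 4·2 + 15)/6 = 24/6 = 4; σ²_D = ((15−1)/6)² = 5.444
te_E = (7 + 4·12 + 17)/6 = 72/6 = 12; σ²_E = ((17−7)/6)² = 2.778
te_F = (1 + 4·2 + 3)/6 = 12/6 = 2; σ²_F = ((3−1)/6)² = 0.111

Forward pass:
ES_A = 0; EF_A = 7
ES_B = 0; EF_B = 13
ES_C = 0; EF_C = 9
ES_D = max(EF_A=7, EF_C=9) = 9; EF_D = 9+4 = 13
ES_E = max(EF_B=13, EF_C=9) = 13; EF_E = 13+12 = 25
ES_F = max(EF_C=9, EF_D=13, EF_E=25) = 25; EF_F = 25+2 = 27
Expected project duration μ = 27 weeks. Critical path: B → E → F.

Variances on critical path: σ²_B=0.111, σ²_E=2.778, σ²_F=0.111.
Largest is σ²_E = 2.778.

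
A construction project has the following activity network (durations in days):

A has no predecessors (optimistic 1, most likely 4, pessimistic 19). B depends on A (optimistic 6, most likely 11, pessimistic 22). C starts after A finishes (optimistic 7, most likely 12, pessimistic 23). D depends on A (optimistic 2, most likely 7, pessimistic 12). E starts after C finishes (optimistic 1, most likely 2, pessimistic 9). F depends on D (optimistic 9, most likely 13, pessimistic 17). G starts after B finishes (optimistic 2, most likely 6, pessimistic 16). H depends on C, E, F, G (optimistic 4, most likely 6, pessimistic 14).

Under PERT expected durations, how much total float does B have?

te_A = (1 + 4·4 + 19)/6 = 36/6 = 6
te_B = (6 + 4·11 + 22)/6 = 72/6 = 12
te_C = (7 + 4·12 + 23)/6 = 78/6 = 13
te_D = (2 + 4·7 + 12)/6 = 42/6 = 7
te_E = (1 + 4·2 + 9)/6 = 18/6 = 3
te_F = (9 + 4·13 + 17)/6 = 78/6 = 13
te_G = (2 + 4·6 + 16)/6 = 42/6 = 7
te_H = (4 + 4·6 + 14)/6 = 42/6 = 7

Forward pass:
ES_A = 0; EF_A = 6
ES_B = 6; EF_B = 6+12 = 18
ES_C = 6; EF_C = 6+13 = 19
ES_D = 6; EF_D = 6+7 = 13
ES_E = 19; EF_E = 19+3 = 22
ES_F = 13; EF_F = 13+13 = 26
ES_G = 18; EF_G = 18+7 = 25
ES_H = max(EF_C=19, EF_E=22, EF_F=26, EF_G=25) = 26; EF_H = 26+7 = 33
Expected project duration μ = 33 days. Critical path: A → D → F → H.

Backward pass:
LF_H = 33; LS_H = 33−7 = 26
LF_G = LS_H = 26; LS_G = 26−7 = 19
LF_F = LS_H = 26; LS_F = 26−13 = 13
LF_E = LS_H = 26; LS_E = 26−3 = 23
LF_D = LS_F = 13; LS_D = 13−7 = 6
LF_C = min(LS_E=23, LS_H=26) = 23; LS_C = 23−13 = 10
LF_B = LS_G = 19; LS_B = 19−12 = 7
LF_A = min(LS_B=7, LS_C=10, LS_D=6) = 6; LS_A = 6−6 = 0
Slack_B = LS_B − ES_B = 7 − 6 = 1

1 days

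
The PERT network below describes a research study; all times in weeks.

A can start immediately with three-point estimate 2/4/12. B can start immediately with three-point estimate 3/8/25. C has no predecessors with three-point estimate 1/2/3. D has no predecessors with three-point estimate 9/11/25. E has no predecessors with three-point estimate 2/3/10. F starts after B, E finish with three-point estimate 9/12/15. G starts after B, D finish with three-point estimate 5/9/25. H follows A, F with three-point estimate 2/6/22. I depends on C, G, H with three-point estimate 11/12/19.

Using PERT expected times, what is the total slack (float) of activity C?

te_A = (2 + 4·4 + 12)/6 = 30/6 = 5
te_B = (3 + 4·8 + 25)/6 = 60/6 = 10
te_C = (1 + 4·2 + 3)/6 = 12/6 = 2
te_D = (9 + 4·11 + 25)/6 = 78/6 = 13
te_E = (2 + 4·3 + 10)/6 = 24/6 = 4
te_F = (9 + 4·12 + 15)/6 = 72/6 = 12
te_G = (5 + 4·9 + 25)/6 = 66/6 = 11
te_H = (2 + 4·6 + 22)/6 = 48/6 = 8
te_I = (11 + 4·12 + 19)/6 = 78/6 = 13

Forward pass:
ES_A = 0; EF_A = 5
ES_B = 0; EF_B = 10
ES_C = 0; EF_C = 2
ES_D = 0; EF_D = 13
ES_E = 0; EF_E = 4
ES_F = max(EF_B=10, EF_E=4) = 10; EF_F = 10+12 = 22
ES_G = max(EF_B=10, EF_D=13) = 13; EF_G = 13+11 = 24
ES_H = max(EF_A=5, EF_F=22) = 22; EF_H = 22+8 = 30
ES_I = max(EF_C=2, EF_G=24, EF_H=30) = 30; EF_I = 30+13 = 43
Expected project duration μ = 43 weeks. Critical path: B → F → H → I.

Backward pass:
LF_I = 43; LS_I = 43−13 = 30
LF_H = LS_I = 30; LS_H = 30−8 = 22
LF_G = LS_I = 30; LS_G = 30−11 = 19
LF_F = LS_H = 22; LS_F = 22−12 = 10
LF_E = LS_F = 10; LS_E = 10−4 = 6
LF_D = LS_G = 19; LS_D = 19−13 = 6
LF_C = LS_I = 30; LS_C = 30−2 = 28
LF_B = min(LS_F=10, LS_G=19) = 10; LS_B = 10−10 = 0
LF_A = LS_H = 22; LS_A = 22−5 = 17
Slack_C = LS_C − ES_C = 28 − 0 = 28

28 weeks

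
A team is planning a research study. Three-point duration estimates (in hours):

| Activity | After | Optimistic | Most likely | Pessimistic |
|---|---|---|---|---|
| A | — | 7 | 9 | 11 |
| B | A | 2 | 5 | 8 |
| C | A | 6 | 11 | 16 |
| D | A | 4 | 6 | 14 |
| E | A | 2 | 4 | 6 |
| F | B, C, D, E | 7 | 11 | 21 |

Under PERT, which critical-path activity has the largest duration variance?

te_A = (7 + 4·9 + 11)/6 = 54/6 = 9; σ²_A = ((11−7)/6)² = 0.444
te_B = (2 + 4·5 + 8)/6 = 30/6 = 5; σ²_B = ((8−2)/6)² = 1.000
te_C = (6 + 4·11 + 16)/6 = 66/6 = 11; σ²_C = ((16−6)/6)² = 2.778
te_D = (4 + 4·6 + 14)/6 = 42/6 = 7; σ²_D = ((14−4)/6)² = 2.778
te_E = (2 + 4·4 + 6)/6 = 24/6 = 4; σ²_E = ((6−2)/6)² = 0.444
te_F = (7 + 4·11 + 21)/6 = 72/6 = 12; σ²_F = ((21−7)/6)² = 5.444

Forward pass:
ES_A = 0; EF_A = 9
ES_B = 9; EF_B = 9+5 = 14
ES_C = 9; EF_C = 9+11 = 20
ES_D = 9; EF_D = 9+7 = 16
ES_E = 9; EF_E = 9+4 = 13
ES_F = max(EF_B=14, EF_C=20, EF_D=16, EF_E=13) = 20; EF_F = 20+12 = 32
Expected project duration μ = 32 hours. Critical path: A → C → F.

Variances on critical path: σ²_A=0.444, σ²_C=2.778, σ²_F=5.444.
Largest is σ²_F = 5.444.

F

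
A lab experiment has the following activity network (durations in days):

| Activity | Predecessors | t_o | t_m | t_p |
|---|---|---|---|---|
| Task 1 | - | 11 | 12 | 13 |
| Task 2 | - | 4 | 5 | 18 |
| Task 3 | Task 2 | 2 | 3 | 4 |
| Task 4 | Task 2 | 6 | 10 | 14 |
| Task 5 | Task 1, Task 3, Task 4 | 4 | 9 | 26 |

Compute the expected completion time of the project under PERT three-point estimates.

28 days

te_Task 1 = (11 + 4·12 + 13)/6 = 72/6 = 12
te_Task 2 = (4 + 4·5 + 18)/6 = 42/6 = 7
te_Task 3 = (2 + 4·3 + 4)/6 = 18/6 = 3
te_Task 4 = (6 + 4·10 + 14)/6 = 60/6 = 10
te_Task 5 = (4 + 4·9 + 26)/6 = 66/6 = 11

Forward pass:
ES_Task 1 = 0; EF_Task 1 = 12
ES_Task 2 = 0; EF_Task 2 = 7
ES_Task 3 = 7; EF_Task 3 = 7+3 = 10
ES_Task 4 = 7; EF_Task 4 = 7+10 = 17
ES_Task 5 = max(EF_Task 1=12, EF_Task 3=10, EF_Task 4=17) = 17; EF_Task 5 = 17+11 = 28
Expected project duration μ = 28 days. Critical path: Task 2 → Task 4 → Task 5.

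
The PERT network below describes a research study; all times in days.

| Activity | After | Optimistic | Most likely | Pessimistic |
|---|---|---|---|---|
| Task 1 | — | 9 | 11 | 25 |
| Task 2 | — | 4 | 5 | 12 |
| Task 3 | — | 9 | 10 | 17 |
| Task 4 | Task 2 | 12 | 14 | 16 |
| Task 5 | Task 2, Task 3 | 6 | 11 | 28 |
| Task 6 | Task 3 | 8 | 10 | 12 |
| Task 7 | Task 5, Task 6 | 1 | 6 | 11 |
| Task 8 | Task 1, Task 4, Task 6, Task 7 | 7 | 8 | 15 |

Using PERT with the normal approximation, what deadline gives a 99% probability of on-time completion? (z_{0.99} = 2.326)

49.3 days

te_Task 1 = (9 + 4·11 + 25)/6 = 78/6 = 13; σ²_Task 1 = ((25−9)/6)² = 7.111
te_Task 2 = (4 + 4·5 + 12)/6 = 36/6 = 6; σ²_Task 2 = ((12−4)/6)² = 1.778
te_Task 3 = (9 + 4·10 + 17)/6 = 66/6 = 11; σ²_Task 3 = ((17−9)/6)² = 1.778
te_Task 4 = (12 + 4·14 + 16)/6 = 84/6 = 14; σ²_Task 4 = ((16−12)/6)² = 0.444
te_Task 5 = (6 + 4·11 + 28)/6 = 78/6 = 13; σ²_Task 5 = ((28−6)/6)² = 13.444
te_Task 6 = (8 + 4·10 + 12)/6 = 60/6 = 10; σ²_Task 6 = ((12−8)/6)² = 0.444
te_Task 7 = (1 + 4·6 + 11)/6 = 36/6 = 6; σ²_Task 7 = ((11−1)/6)² = 2.778
te_Task 8 = (7 + 4·8 + 15)/6 = 54/6 = 9; σ²_Task 8 = ((15−7)/6)² = 1.778

Forward pass:
ES_Task 1 = 0; EF_Task 1 = 13
ES_Task 2 = 0; EF_Task 2 = 6
ES_Task 3 = 0; EF_Task 3 = 11
ES_Task 4 = 6; EF_Task 4 = 6+14 = 20
ES_Task 5 = max(EF_Task 2=6, EF_Task 3=11) = 11; EF_Task 5 = 11+13 = 24
ES_Task 6 = 11; EF_Task 6 = 11+10 = 21
ES_Task 7 = max(EF_Task 5=24, EF_Task 6=21) = 24; EF_Task 7 = 24+6 = 30
ES_Task 8 = max(EF_Task 1=13, EF_Task 4=20, EF_Task 6=21, EF_Task 7=30) = 30; EF_Task 8 = 30+9 = 39
Expected project duration μ = 39 days. Critical path: Task 3 → Task 5 → Task 7 → Task 8.

Variance along critical path = 1.778 + 13.444 + 2.778 + 1.778 = 19.778; σ = 4.447 days.
D = μ + z·σ = 39 + 2.326·4.447 = 49.3 days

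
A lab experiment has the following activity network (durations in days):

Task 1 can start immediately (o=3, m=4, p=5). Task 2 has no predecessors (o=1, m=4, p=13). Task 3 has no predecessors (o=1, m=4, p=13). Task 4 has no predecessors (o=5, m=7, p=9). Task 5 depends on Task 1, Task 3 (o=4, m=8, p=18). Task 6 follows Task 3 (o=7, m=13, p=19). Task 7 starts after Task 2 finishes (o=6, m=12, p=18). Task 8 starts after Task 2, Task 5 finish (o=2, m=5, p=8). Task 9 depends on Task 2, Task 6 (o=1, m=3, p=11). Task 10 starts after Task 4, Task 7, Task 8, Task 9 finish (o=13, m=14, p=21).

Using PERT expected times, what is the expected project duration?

37 days

te_Task 1 = (3 + 4·4 + 5)/6 = 24/6 = 4
te_Task 2 = (1 + 4·4 + 13)/6 = 30/6 = 5
te_Task 3 = (1 + 4·4 + 13)/6 = 30/6 = 5
te_Task 4 = (5 + 4·7 + 9)/6 = 42/6 = 7
te_Task 5 = (4 + 4·8 + 18)/6 = 54/6 = 9
te_Task 6 = (7 + 4·13 + 19)/6 = 78/6 = 13
te_Task 7 = (6 + 4·12 + 18)/6 = 72/6 = 12
te_Task 8 = (2 + 4·5 + 8)/6 = 30/6 = 5
te_Task 9 = (1 + 4·3 + 11)/6 = 24/6 = 4
te_Task 10 = (13 + 4·14 + 21)/6 = 90/6 = 15

Forward pass:
ES_Task 1 = 0; EF_Task 1 = 4
ES_Task 2 = 0; EF_Task 2 = 5
ES_Task 3 = 0; EF_Task 3 = 5
ES_Task 4 = 0; EF_Task 4 = 7
ES_Task 5 = max(EF_Task 1=4, EF_Task 3=5) = 5; EF_Task 5 = 5+9 = 14
ES_Task 6 = 5; EF_Task 6 = 5+13 = 18
ES_Task 7 = 5; EF_Task 7 = 5+12 = 17
ES_Task 8 = max(EF_Task 2=5, EF_Task 5=14) = 14; EF_Task 8 = 14+5 = 19
ES_Task 9 = max(EF_Task 2=5, EF_Task 6=18) = 18; EF_Task 9 = 18+4 = 22
ES_Task 10 = max(EF_Task 4=7, EF_Task 7=17, EF_Task 8=19, EF_Task 9=22) = 22; EF_Task 10 = 22+15 = 37
Expected project duration μ = 37 days. Critical path: Task 3 → Task 6 → Task 9 → Task 10.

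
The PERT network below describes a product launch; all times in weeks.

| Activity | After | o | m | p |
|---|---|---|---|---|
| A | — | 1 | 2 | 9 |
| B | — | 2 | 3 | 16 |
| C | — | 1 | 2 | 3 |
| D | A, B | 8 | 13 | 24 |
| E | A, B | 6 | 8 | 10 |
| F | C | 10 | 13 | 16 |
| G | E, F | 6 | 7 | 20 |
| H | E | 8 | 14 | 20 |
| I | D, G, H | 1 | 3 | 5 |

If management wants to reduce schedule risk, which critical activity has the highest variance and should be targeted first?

te_A = (1 + 4·2 + 9)/6 = 18/6 = 3; σ²_A = ((9−1)/6)² = 1.778
te_B = (2 + 4·3 + 16)/6 = 30/6 = 5; σ²_B = ((16−2)/6)² = 5.444
te_C = (1 + 4·2 + 3)/6 = 12/6 = 2; σ²_C = ((3−1)/6)² = 0.111
te_D = (8 + 4·13 + 24)/6 = 84/6 = 14; σ²_D = ((24−8)/6)² = 7.111
te_E = (6 + 4·8 + 10)/6 = 48/6 = 8; σ²_E = ((10−6)/6)² = 0.444
te_F = (10 + 4·13 + 16)/6 = 78/6 = 13; σ²_F = ((16−10)/6)² = 1.000
te_G = (6 + 4·7 + 20)/6 = 54/6 = 9; σ²_G = ((20−6)/6)² = 5.444
te_H = (8 + 4·14 + 20)/6 = 84/6 = 14; σ²_H = ((20−8)/6)² = 4.000
te_I = (1 + 4·3 + 5)/6 = 18/6 = 3; σ²_I = ((5−1)/6)² = 0.444

Forward pass:
ES_A = 0; EF_A = 3
ES_B = 0; EF_B = 5
ES_C = 0; EF_C = 2
ES_D = max(EF_A=3, EF_B=5) = 5; EF_D = 5+14 = 19
ES_E = max(EF_A=3, EF_B=5) = 5; EF_E = 5+8 = 13
ES_F = 2; EF_F = 2+13 = 15
ES_G = max(EF_E=13, EF_F=15) = 15; EF_G = 15+9 = 24
ES_H = 13; EF_H = 13+14 = 27
ES_I = max(EF_D=19, EF_G=24, EF_H=27) = 27; EF_I = 27+3 = 30
Expected project duration μ = 30 weeks. Critical path: B → E → H → I.

Variances on critical path: σ²_B=5.444, σ²_E=0.444, σ²_H=4.000, σ²_I=0.444.
Largest is σ²_B = 5.444.

B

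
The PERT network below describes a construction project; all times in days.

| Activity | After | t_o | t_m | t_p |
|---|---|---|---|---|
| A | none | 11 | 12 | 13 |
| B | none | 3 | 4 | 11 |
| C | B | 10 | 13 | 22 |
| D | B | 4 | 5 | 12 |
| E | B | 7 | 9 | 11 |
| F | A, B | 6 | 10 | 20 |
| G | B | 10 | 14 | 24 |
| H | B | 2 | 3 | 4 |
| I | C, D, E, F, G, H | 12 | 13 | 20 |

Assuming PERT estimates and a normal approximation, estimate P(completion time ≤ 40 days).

0.866

te_A = (11 + 4·12 + 13)/6 = 72/6 = 12; σ²_A = ((13−11)/6)² = 0.111
te_B = (3 + 4·4 + 11)/6 = 30/6 = 5; σ²_B = ((11−3)/6)² = 1.778
te_C = (10 + 4·13 + 22)/6 = 84/6 = 14; σ²_C = ((22−10)/6)² = 4.000
te_D = (4 + 4·5 + 12)/6 = 36/6 = 6; σ²_D = ((12−4)/6)² = 1.778
te_E = (7 + 4·9 + 11)/6 = 54/6 = 9; σ²_E = ((11−7)/6)² = 0.444
te_F = (6 + 4·10 + 20)/6 = 66/6 = 11; σ²_F = ((20−6)/6)² = 5.444
te_G = (10 + 4·14 + 24)/6 = 90/6 = 15; σ²_G = ((24−10)/6)² = 5.444
te_H = (2 + 4·3 + 4)/6 = 18/6 = 3; σ²_H = ((4−2)/6)² = 0.111
te_I = (12 + 4·13 + 20)/6 = 84/6 = 14; σ²_I = ((20−12)/6)² = 1.778

Forward pass:
ES_A = 0; EF_A = 12
ES_B = 0; EF_B = 5
ES_C = 5; EF_C = 5+14 = 19
ES_D = 5; EF_D = 5+6 = 11
ES_E = 5; EF_E = 5+9 = 14
ES_F = max(EF_A=12, EF_B=5) = 12; EF_F = 12+11 = 23
ES_G = 5; EF_G = 5+15 = 20
ES_H = 5; EF_H = 5+3 = 8
ES_I = max(EF_C=19, EF_D=11, EF_E=14, EF_F=23, EF_G=20, EF_H=8) = 23; EF_I = 23+14 = 37
Expected project duration μ = 37 days. Critical path: A → F → I.

Variance along critical path = 0.111 + 5.444 + 1.778 = 7.333; σ = √7.333 = 2.708 days.
Z = (40 − 37) / 2.708 = 1.108
P(T ≤ 40) = Φ(1.108) ≈ 0.866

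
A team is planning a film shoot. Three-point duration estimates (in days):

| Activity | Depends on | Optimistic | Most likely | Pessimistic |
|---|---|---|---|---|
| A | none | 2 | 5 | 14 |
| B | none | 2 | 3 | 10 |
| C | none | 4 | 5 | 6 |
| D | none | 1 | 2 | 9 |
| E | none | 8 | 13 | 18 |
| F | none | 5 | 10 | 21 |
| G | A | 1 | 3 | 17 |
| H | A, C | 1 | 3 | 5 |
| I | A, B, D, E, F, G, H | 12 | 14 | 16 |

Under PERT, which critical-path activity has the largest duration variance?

te_A = (2 + 4·5 + 14)/6 = 36/6 = 6; σ²_A = ((14−2)/6)² = 4.000
te_B = (2 + 4·3 + 10)/6 = 24/6 = 4; σ²_B = ((10−2)/6)² = 1.778
te_C = (4 + 4·5 + 6)/6 = 30/6 = 5; σ²_C = ((6−4)/6)² = 0.111
te_D = (1 + 4·2 + 9)/6 = 18/6 = 3; σ²_D = ((9−1)/6)² = 1.778
te_E = (8 + 4·13 + 18)/6 = 78/6 = 13; σ²_E = ((18−8)/6)² = 2.778
te_F = (5 + 4·10 + 21)/6 = 66/6 = 11; σ²_F = ((21−5)/6)² = 7.111
te_G = (1 + 4·3 + 17)/6 = 30/6 = 5; σ²_G = ((17−1)/6)² = 7.111
te_H = (1 + 4·3 + 5)/6 = 18/6 = 3; σ²_H = ((5−1)/6)² = 0.444
te_I = (12 + 4·14 + 16)/6 = 84/6 = 14; σ²_I = ((16−12)/6)² = 0.444

Forward pass:
ES_A = 0; EF_A = 6
ES_B = 0; EF_B = 4
ES_C = 0; EF_C = 5
ES_D = 0; EF_D = 3
ES_E = 0; EF_E = 13
ES_F = 0; EF_F = 11
ES_G = 6; EF_G = 6+5 = 11
ES_H = max(EF_A=6, EF_C=5) = 6; EF_H = 6+3 = 9
ES_I = max(EF_A=6, EF_B=4, EF_D=3, EF_E=13, EF_F=11, EF_G=11, EF_H=9) = 13; EF_I = 13+14 = 27
Expected project duration μ = 27 days. Critical path: E → I.

Variances on critical path: σ²_E=2.778, σ²_I=0.444.
Largest is σ²_E = 2.778.

E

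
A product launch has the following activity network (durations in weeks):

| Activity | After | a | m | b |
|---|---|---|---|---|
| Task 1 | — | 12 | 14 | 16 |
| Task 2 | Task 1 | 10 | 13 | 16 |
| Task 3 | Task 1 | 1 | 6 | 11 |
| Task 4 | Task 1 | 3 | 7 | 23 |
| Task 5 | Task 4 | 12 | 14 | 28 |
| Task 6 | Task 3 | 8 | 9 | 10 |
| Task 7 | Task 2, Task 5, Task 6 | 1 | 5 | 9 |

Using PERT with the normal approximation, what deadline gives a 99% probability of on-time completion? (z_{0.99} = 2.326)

te_Task 1 = (12 + 4·14 + 16)/6 = 84/6 = 14; σ²_Task 1 = ((16−12)/6)² = 0.444
te_Task 2 = (10 + 4·13 + 16)/6 = 78/6 = 13; σ²_Task 2 = ((16−10)/6)² = 1.000
te_Task 3 = (1 + 4·6 + 11)/6 = 36/6 = 6; σ²_Task 3 = ((11−1)/6)² = 2.778
te_Task 4 = (3 + 4·7 + 23)/6 = 54/6 = 9; σ²_Task 4 = ((23−3)/6)² = 11.111
te_Task 5 = (12 + 4·14 + 28)/6 = 96/6 = 16; σ²_Task 5 = ((28−12)/6)² = 7.111
te_Task 6 = (8 + 4·9 + 10)/6 = 54/6 = 9; σ²_Task 6 = ((10−8)/6)² = 0.111
te_Task 7 = (1 + 4·5 + 9)/6 = 30/6 = 5; σ²_Task 7 = ((9−1)/6)² = 1.778

Forward pass:
ES_Task 1 = 0; EF_Task 1 = 14
ES_Task 2 = 14; EF_Task 2 = 14+13 = 27
ES_Task 3 = 14; EF_Task 3 = 14+6 = 20
ES_Task 4 = 14; EF_Task 4 = 14+9 = 23
ES_Task 5 = 23; EF_Task 5 = 23+16 = 39
ES_Task 6 = 20; EF_Task 6 = 20+9 = 29
ES_Task 7 = max(EF_Task 2=27, EF_Task 5=39, EF_Task 6=29) = 39; EF_Task 7 = 39+5 = 44
Expected project duration μ = 44 weeks. Critical path: Task 1 → Task 4 → Task 5 → Task 7.

Variance along critical path = 0.444 + 11.111 + 7.111 + 1.778 = 20.444; σ = 4.522 weeks.
D = μ + z·σ = 44 + 2.326·4.522 = 54.5 weeks

54.5 weeks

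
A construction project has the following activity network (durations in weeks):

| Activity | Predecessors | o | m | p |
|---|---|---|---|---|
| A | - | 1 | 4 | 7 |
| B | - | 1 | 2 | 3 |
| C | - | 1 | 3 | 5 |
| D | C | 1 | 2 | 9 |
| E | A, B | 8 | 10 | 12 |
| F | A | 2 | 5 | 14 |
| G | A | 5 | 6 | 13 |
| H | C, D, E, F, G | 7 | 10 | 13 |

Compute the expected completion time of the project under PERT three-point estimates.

te_A = (1 + 4·4 + 7)/6 = 24/6 = 4
te_B = (1 + 4·2 + 3)/6 = 12/6 = 2
te_C = (1 + 4·3 + 5)/6 = 18/6 = 3
te_D = (1 + 4·2 + 9)/6 = 18/6 = 3
te_E = (8 + 4·10 + 12)/6 = 60/6 = 10
te_F = (2 + 4·5 + 14)/6 = 36/6 = 6
te_G = (5 + 4·6 + 13)/6 = 42/6 = 7
te_H = (7 + 4·10 + 13)/6 = 60/6 = 10

Forward pass:
ES_A = 0; EF_A = 4
ES_B = 0; EF_B = 2
ES_C = 0; EF_C = 3
ES_D = 3; EF_D = 3+3 = 6
ES_E = max(EF_A=4, EF_B=2) = 4; EF_E = 4+10 = 14
ES_F = 4; EF_F = 4+6 = 10
ES_G = 4; EF_G = 4+7 = 11
ES_H = max(EF_C=3, EF_D=6, EF_E=14, EF_F=10, EF_G=11) = 14; EF_H = 14+10 = 24
Expected project duration μ = 24 weeks. Critical path: A → E → H.

24 weeks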